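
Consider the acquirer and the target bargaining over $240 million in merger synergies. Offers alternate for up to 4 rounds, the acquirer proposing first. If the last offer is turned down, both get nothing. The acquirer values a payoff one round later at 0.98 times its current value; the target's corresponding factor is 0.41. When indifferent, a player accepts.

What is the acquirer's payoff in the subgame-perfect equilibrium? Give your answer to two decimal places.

Solve by backward induction from round 4.
Round 4 (the target proposes): rejection yields 0 for the acquirer; the target offers 0 and keeps 240.
Round 3 (the acquirer proposes): the target can get 240 next round, worth 0.41 × 240 = 98.4 now; the acquirer offers that and keeps 141.6.
Round 2 (the target proposes): the acquirer can get 141.6 next round, worth 0.98 × 141.6 = 138.768 now; the target offers that and keeps 101.232.
Round 1 (the acquirer proposes): the target can get 101.232 next round, worth 0.41 × 101.232 = 41.50512 now. The acquirer offers 41.50512 and keeps 240 − 41.50512 = 198.49488.

198.49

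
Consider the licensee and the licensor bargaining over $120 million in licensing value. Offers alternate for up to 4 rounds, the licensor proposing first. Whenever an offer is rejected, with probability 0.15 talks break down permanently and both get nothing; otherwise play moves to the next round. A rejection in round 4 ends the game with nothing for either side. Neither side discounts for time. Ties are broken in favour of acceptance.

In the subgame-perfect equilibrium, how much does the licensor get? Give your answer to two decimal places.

By backward induction:
Round 4 (the licensee proposes): rejection yields 0 for the licensor; the licensee offers 0 and keeps 120.
Round 3 (the licensor proposes): rejecting gives the licensee an expected 0.85 × 120 = 102, so the licensor offers 102, keeping 18.
Round 2 (the licensee proposes): rejecting gives the licensor an expected 0.85 × 18 = 15.3. The licensee offers 15.3 and keeps 120 − 15.3 = 104.7.
Round 1 (the licensor proposes): rejecting gives the licensee an expected 0.85 × 104.7 = 88.995. The licensor offers 88.995 and keeps 120 − 88.995 = 31.005.

31.01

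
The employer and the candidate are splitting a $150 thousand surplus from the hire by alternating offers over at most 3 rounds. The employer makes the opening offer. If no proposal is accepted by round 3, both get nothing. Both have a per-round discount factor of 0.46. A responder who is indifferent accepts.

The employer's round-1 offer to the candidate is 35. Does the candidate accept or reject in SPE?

Round 3 (the employer proposes): rejection yields 0 for the candidate; the employer offers 0 and keeps 150.
Round 2 (the candidate proposes): the employer can get 150 next round, worth 0.46 × 150 = 69 now. The candidate offers 69 and keeps 150 − 69 = 81.
So by rejecting in round 1, the candidate gets 81 next round, worth 0.46 × 81 = 37.26 now.
Offer 35 < 37.26, so the candidate rejects.

Reject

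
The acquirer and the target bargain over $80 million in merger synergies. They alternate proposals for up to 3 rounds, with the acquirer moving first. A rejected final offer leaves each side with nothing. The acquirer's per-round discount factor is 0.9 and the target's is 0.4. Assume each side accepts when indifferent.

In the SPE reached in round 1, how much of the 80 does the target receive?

3.2

Round 3 (the acquirer proposes): rejection yields 0 for the target; the acquirer offers 0 and keeps 80.
Round 2 (the target proposes): the acquirer can get 80 next round, worth 0.9 × 80 = 72 now; the target offers that and keeps 8.
Round 1 (the acquirer proposes): the target can get 8 next round, worth 0.4 × 8 = 3.2 now, so the acquirer offers 3.2, keeping 76.8.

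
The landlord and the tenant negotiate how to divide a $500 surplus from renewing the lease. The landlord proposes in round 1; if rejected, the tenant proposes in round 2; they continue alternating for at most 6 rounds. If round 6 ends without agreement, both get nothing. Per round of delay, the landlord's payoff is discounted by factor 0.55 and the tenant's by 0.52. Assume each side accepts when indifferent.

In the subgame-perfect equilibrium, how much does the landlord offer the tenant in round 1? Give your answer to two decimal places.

Round 6 (the tenant proposes): rejection yields 0 for the landlord; the tenant offers 0 and keeps 500.
Round 5 (the landlord proposes): the tenant can get 500 next round, worth 0.52 × 500 = 260 now; the landlord offers that and keeps 240.
Round 4 (the tenant proposes): the landlord can get 240 next round, worth 0.55 × 240 = 132 now, so the tenant offers 132, keeping 368.
Round 3 (the landlord proposes): the tenant can get 368 next round, worth 0.52 × 368 = 191.36 now; the landlord offers that and keeps 308.64.
Round 2 (the tenant proposes): the landlord can get 308.64 next round, worth 0.55 × 308.64 = 169.752 now, so the tenant offers 169.752, keeping 330.248.
Round 1 (the landlord proposes): the tenant can get 330.248 next round, worth 0.52 × 330.248 = 171.72896 now, so the landlord offers 171.72896, keeping 328.27104.

171.73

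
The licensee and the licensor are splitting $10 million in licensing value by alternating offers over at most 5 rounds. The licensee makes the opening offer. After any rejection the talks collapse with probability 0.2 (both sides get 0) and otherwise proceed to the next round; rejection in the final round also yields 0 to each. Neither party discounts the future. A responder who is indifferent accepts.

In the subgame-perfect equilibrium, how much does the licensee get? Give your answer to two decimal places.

By backward induction:
Round 5 (the licensee proposes): the licensor will accept anything ≥ 0, so the licensee offers 0 and keeps 10.
Round 4 (the licensor proposes): rejecting gives the licensee an expected 0.8 × 10 = 8; the licensor offers that and keeps 2.
Round 3 (the licensee proposes): rejecting gives the licensor an expected 0.8 × 2 = 1.6, so the licensee offers 1.6, keeping 8.4.
Round 2 (the licensor proposes): rejecting gives the licensee an expected 0.8 × 8.4 = 6.72, so the licensor offers 6.72, keeping 3.28.
Round 1 (the licensee proposes): rejecting gives the licensor an expected 0.8 × 3.28 = 2.624, so the licensee offers 2.624, keeping 7.376.

7.38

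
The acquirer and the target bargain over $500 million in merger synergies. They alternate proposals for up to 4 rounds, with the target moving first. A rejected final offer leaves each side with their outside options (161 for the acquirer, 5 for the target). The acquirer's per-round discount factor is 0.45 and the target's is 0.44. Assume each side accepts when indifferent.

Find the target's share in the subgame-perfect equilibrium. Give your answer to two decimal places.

329.90

Round 4 (the acquirer proposes): the target gets 5 if talks fail, so the acquirer offers 5 and keeps 495.
Round 3 (the target proposes): the acquirer can get 495 next round, worth 0.45 × 495 = 222.75 now; the target offers that and keeps 277.25.
Round 2 (the acquirer proposes): the target can get 277.25 next round, worth 0.44 × 277.25 = 121.99 now, so the acquirer offers 121.99, keeping 378.01.
Round 1 (the target proposes): the acquirer can get 378.01 next round, worth 0.45 × 378.01 = 170.1045 now. The target offers 170.1045 and keeps 500 − 170.1045 = 329.8955.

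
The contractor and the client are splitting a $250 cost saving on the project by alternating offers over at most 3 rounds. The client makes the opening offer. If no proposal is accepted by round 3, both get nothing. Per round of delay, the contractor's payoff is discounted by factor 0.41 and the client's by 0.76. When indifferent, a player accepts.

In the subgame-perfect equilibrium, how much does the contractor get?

Round 3 (the client proposes): the contractor will accept anything ≥ 0, so the client offers 0 and keeps 250.
Round 2 (the contractor proposes): the client can get 250 next round, worth 0.76 × 250 = 190 now, so the contractor offers 190, keeping 60.
Round 1 (the client proposes): the contractor can get 60 next round, worth 0.41 × 60 = 24.6 now. The client offers 24.6 and keeps 250 − 24.6 = 225.4.

24.6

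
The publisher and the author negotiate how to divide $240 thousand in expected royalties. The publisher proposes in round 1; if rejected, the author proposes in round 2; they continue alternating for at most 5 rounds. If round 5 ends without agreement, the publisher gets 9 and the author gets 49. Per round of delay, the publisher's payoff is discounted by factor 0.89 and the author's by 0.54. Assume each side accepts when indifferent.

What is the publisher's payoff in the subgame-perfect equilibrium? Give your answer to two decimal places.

207.57

Round 5 (the publisher proposes): the author gets 49 if talks fail, so the publisher offers 49 and keeps 191.
Round 4 (the author proposes): the publisher can get 191 next round, worth 0.89 × 191 = 169.99 now, so the author offers 169.99, keeping 70.01.
Round 3 (the publisher proposes): the author can get 70.01 next round, worth 0.54 × 70.01 = 37.8054 now, so the publisher offers 37.8054, keeping 202.1946.
Round 2 (the author proposes): the publisher can get 202.1946 next round, worth 0.89 × 202.1946 = 179.953194 now; the author offers that and keeps 60.046806.
Round 1 (the publisher proposes): the author can get 60.046806 next round, worth 0.54 × 60.046806 = 32.42527524 now; the publisher offers that and keeps 207.57472476.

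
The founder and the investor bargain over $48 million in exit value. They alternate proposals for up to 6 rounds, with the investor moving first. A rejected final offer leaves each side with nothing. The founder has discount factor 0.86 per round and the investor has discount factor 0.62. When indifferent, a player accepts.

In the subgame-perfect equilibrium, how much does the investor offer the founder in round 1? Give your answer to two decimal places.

Round 6 (the founder proposes): the investor will accept anything ≥ 0, so the founder offers 0 and keeps 48.
Round 5 (the investor proposes): the founder can get 48 next round, worth 0.86 × 48 = 41.28 now. The investor offers 41.28 and keeps 48 − 41.28 = 6.72.
Round 4 (the founder proposes): the investor can get 6.72 next round, worth 0.62 × 6.72 = 4.1664 now; the founder offers that and keeps 43.8336.
Round 3 (the investor proposes): the founder can get 43.8336 next round, worth 0.86 × 43.8336 = 37.696896 now, so the investor offers 37.696896, keeping 10.303104.
Round 2 (the founder proposes): the investor can get 10.303104 next round, worth 0.62 × 10.303104 = 6.38792448 now, so the founder offers 6.38792448, keeping 41.61207552.
Round 1 (the investor proposes): the founder can get 41.61207552 next round, worth 0.86 × 41.61207552 = 35.7863849472 now; the investor offers that and keeps 12.2136150528.

35.79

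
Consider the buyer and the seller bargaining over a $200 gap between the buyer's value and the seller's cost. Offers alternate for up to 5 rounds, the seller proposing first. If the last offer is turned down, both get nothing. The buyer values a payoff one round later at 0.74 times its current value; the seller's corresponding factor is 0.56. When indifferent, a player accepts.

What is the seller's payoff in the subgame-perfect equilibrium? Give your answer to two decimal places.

Round 5 (the seller proposes): the buyer will accept anything ≥ 0, so the seller offers 0 and keeps 200.
Round 4 (the buyer proposes): the seller can get 200 next round, worth 0.56 × 200 = 112 now; the buyer offers that and keeps 88.
Round 3 (the seller proposes): the buyer can get 88 next round, worth 0.74 × 88 = 65.12 now. The seller offers 65.12 and keeps 200 − 65.12 = 134.88.
Round 2 (the buyer proposes): the seller can get 134.88 next round, worth 0.56 × 134.88 = 75.5328 now. The buyer offers 75.5328 and keeps 200 − 75.5328 = 124.4672.
Round 1 (the seller proposes): the buyer can get 124.4672 next round, worth 0.74 × 124.4672 = 92.105728 now. The seller offers 92.105728 and keeps 200 − 92.105728 = 107.894272.

107.89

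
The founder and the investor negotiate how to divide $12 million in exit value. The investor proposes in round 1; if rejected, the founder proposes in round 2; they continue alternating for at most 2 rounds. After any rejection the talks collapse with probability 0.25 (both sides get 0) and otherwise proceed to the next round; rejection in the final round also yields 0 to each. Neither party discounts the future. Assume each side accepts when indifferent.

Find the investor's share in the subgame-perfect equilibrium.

Round 2 (the founder proposes): rejection yields 0 for the investor; the founder offers 0 and keeps 12.
Round 1 (the investor proposes): rejecting gives the founder an expected 0.75 × 12 = 9. The investor offers 9 and keeps 12 − 9 = 3.

3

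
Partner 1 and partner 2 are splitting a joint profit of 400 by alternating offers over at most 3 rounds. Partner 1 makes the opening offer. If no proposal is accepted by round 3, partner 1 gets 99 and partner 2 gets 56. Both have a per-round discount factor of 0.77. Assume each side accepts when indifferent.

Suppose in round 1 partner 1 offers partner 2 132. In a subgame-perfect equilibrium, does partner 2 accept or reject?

Accept

Work out partner 2's continuation value if the offer is rejected.
Round 3 (partner 1 proposes): partner 2 gets 56 if talks fail, so partner 1 offers 56 and keeps 344.
Round 2 (partner 2 proposes): partner 1 can get 344 next round, worth 0.77 × 344 = 264.88 now; partner 2 offers that and keeps 135.12.
So by rejecting in round 1, partner 2 gets 135.12 next round, worth 0.77 × 135.12 = 104.0424 now.
Offer 132 ≥ 104.0424, so partner 2 accepts.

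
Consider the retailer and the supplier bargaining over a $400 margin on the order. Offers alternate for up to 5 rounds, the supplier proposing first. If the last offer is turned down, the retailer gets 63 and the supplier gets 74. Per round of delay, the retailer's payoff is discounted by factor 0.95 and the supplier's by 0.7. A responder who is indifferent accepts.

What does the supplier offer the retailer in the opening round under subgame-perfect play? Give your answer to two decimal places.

Round 5 (the supplier proposes): the retailer gets 63 if talks fail, so the supplier offers 63 and keeps 337.
Round 4 (the retailer proposes): the supplier can get 337 next round, worth 0.7 × 337 = 235.9 now, so the retailer offers 235.9, keeping 164.1.
Round 3 (the supplier proposes): the retailer can get 164.1 next round, worth 0.95 × 164.1 = 155.895 now; the supplier offers that and keeps 244.105.
Round 2 (the retailer proposes): the supplier can get 244.105 next round, worth 0.7 × 244.105 = 170.8735 now. The retailer offers 170.8735 and keeps 400 − 170.8735 = 229.1265.
Round 1 (the supplier proposes): the retailer can get 229.1265 next round, worth 0.95 × 229.1265 = 217.670175 now. The supplier offers 217.670175 and keeps 400 − 217.670175 = 182.329825.

217.67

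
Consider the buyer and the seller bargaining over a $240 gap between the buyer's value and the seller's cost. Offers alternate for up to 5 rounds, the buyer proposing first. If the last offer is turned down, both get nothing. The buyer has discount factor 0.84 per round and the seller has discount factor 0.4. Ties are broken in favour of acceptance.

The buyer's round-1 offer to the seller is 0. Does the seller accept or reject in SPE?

Work out the seller's continuation value if the offer is rejected.
Round 5 (the buyer proposes): the seller will accept anything ≥ 0, so the buyer offers 0 and keeps 240.
Round 4 (the seller proposes): the buyer can get 240 next round, worth 0.84 × 240 = 201.6 now. The seller offers 201.6 and keeps 240 − 201.6 = 38.4.
Round 3 (the buyer proposes): the seller can get 38.4 next round, worth 0.4 × 38.4 = 15.36 now, so the buyer offers 15.36, keeping 224.64.
Round 2 (the seller proposes): the buyer can get 224.64 next round, worth 0.84 × 224.64 = 188.6976 now, so the seller offers 188.6976, keeping 51.3024.
So by rejecting in round 1, the seller gets 51.3024 next round, worth 0.4 × 51.3024 = 20.52096 now.
Offer 0 < 20.52096, so the seller rejects.

Reject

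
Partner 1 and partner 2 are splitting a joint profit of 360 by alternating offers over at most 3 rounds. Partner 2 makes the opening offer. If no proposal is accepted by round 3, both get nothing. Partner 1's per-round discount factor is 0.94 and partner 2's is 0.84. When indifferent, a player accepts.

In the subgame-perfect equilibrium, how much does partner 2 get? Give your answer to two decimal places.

305.86

By backward induction:
Round 3 (partner 2 proposes): rejection yields 0 for partner 1; partner 2 offers 0 and keeps 360.
Round 2 (partner 1 proposes): partner 2 can get 360 next round, worth 0.84 × 360 = 302.4 now. Partner 1 offers 302.4 and keeps 360 − 302.4 = 57.6.
Round 1 (partner 2 proposes): partner 1 can get 57.6 next round, worth 0.94 × 57.6 = 54.144 now; partner 2 offers that and keeps 305.856.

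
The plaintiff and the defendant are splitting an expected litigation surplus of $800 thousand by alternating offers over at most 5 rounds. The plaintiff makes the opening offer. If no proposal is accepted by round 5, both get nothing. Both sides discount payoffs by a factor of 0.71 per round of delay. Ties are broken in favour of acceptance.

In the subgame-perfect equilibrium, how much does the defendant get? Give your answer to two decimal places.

Round 5 (the plaintiff proposes): rejection yields 0 for the defendant; the plaintiff offers 0 and keeps 800.
Round 4 (the defendant proposes): the plaintiff can get 800 next round, worth 0.71 × 800 = 568 now, so the defendant offers 568, keeping 232.
Round 3 (the plaintiff proposes): the defendant can get 232 next round, worth 0.71 × 232 = 164.72 now; the plaintiff offers that and keeps 635.28.
Round 2 (the defendant proposes): the plaintiff can get 635.28 next round, worth 0.71 × 635.28 = 451.0488 now; the defendant offers that and keeps 348.9512.
Round 1 (the plaintiff proposes): the defendant can get 348.9512 next round, worth 0.71 × 348.9512 = 247.755352 now, so the plaintiff offers 247.755352, keeping 552.244648.

247.76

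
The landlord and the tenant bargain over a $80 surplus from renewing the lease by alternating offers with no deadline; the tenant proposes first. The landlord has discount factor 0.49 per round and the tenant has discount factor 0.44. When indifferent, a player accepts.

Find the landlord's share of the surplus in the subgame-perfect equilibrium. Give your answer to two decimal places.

27.99

When the tenant proposes, the landlord accepts any offer worth at least 0.49 times what the landlord would get by proposing next round; and vice versa.
This gives x = 80 − 0.49y and y = 80 − 0.44x, where x and y are each side's share when it proposes.
Hence (1 − 0.49·0.44)x = 80(1 − 0.49), i.e. 0.7844·x = 40.8.
x ≈ 52.0143; the landlord's share is 80 − x ≈ 27.9857.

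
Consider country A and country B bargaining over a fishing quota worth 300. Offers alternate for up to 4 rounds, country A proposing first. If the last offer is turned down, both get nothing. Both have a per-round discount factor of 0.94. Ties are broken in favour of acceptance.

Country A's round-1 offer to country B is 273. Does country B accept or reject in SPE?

Accept

Round 4 (country B proposes): rejection yields 0 for country A; country B offers 0 and keeps 300.
Round 3 (country A proposes): country B can get 300 next round, worth 0.94 × 300 = 282 now, so country A offers 282, keeping 18.
Round 2 (country B proposes): country A can get 18 next round, worth 0.94 × 18 = 16.92 now, so country B offers 16.92, keeping 283.08.
So by rejecting in round 1, country B gets 283.08 next round, worth 0.94 × 283.08 = 266.0952 now.
Offer 273 ≥ 266.0952, so country B accepts.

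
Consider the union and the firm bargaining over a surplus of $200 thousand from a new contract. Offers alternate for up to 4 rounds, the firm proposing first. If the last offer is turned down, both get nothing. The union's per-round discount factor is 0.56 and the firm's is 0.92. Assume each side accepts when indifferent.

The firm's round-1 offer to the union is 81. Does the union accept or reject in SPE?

Accept

Work out the union's continuation value if the offer is rejected.
Round 4 (the union proposes): the firm will accept anything ≥ 0, so the union offers 0 and keeps 200.
Round 3 (the firm proposes): the union can get 200 next round, worth 0.56 × 200 = 112 now. The firm offers 112 and keeps 200 − 112 = 88.
Round 2 (the union proposes): the firm can get 88 next round, worth 0.92 × 88 = 80.96 now. The union offers 80.96 and keeps 200 − 80.96 = 119.04.
So by rejecting in round 1, the union gets 119.04 next round, worth 0.56 × 119.04 = 66.6624 now.
Offer 81 ≥ 66.6624, so the union accepts.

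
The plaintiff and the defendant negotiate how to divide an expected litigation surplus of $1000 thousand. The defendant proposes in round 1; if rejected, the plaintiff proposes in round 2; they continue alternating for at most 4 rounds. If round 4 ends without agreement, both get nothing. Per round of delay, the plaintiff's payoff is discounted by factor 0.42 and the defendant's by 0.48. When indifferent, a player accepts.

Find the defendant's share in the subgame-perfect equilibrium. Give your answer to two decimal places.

696.93

Round 4 (the plaintiff proposes): the defendant will accept anything ≥ 0, so the plaintiff offers 0 and keeps 1000.
Round 3 (the defendant proposes): the plaintiff can get 1000 next round, worth 0.42 × 1000 = 420 now; the defendant offers that and keeps 580.
Round 2 (the plaintiff proposes): the defendant can get 580 next round, worth 0.48 × 580 = 278.4 now; the plaintiff offers that and keeps 721.6.
Round 1 (the defendant proposes): the plaintiff can get 721.6 next round, worth 0.42 × 721.6 = 303.072 now; the defendant offers that and keeps 696.928.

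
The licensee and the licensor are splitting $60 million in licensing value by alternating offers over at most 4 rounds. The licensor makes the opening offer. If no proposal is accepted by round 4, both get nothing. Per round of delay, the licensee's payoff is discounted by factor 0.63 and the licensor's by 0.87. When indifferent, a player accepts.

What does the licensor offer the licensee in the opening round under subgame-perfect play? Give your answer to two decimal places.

25.63

Round 4 (the licensee proposes): the licensor will accept anything ≥ 0, so the licensee offers 0 and keeps 60.
Round 3 (the licensor proposes): the licensee can get 60 next round, worth 0.63 × 60 = 37.8 now, so the licensor offers 37.8, keeping 22.2.
Round 2 (the licensee proposes): the licensor can get 22.2 next round, worth 0.87 × 22.2 = 19.314 now. The licensee offers 19.314 and keeps 60 − 19.314 = 40.686.
Round 1 (the licensor proposes): the licensee can get 40.686 next round, worth 0.63 × 40.686 = 25.63218 now; the licensor offers that and keeps 34.36782.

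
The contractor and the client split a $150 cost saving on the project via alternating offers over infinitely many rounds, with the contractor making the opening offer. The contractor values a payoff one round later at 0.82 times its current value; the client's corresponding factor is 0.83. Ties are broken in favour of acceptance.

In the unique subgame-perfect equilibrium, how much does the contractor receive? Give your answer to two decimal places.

In a stationary SPE each proposer offers the other exactly their discounted continuation value.
If the contractor keeps x when proposing and the client keeps y when proposing, then x = 150 − 0.83y and y = 150 − 0.82x.
Solving: x = 150(1 − 0.83) / (1 − 0.82·0.83) = 25.5 / 0.3194 ≈ 79.8372.
The client gets 150 − 79.8372 ≈ 70.1628.

79.84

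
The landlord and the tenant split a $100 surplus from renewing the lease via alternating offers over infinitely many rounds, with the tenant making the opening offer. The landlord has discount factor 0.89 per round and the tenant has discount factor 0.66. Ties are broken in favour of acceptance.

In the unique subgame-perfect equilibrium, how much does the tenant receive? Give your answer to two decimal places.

26.66

In a stationary SPE each proposer offers the other exactly their discounted continuation value.
If the tenant keeps x when proposing and the landlord keeps y when proposing, then x = 100 − 0.89y and y = 100 − 0.66x.
Solving: x = 100(1 − 0.89) / (1 − 0.66·0.89) = 11 / 0.4126 ≈ 26.6602.
The landlord gets 100 − 26.6602 ≈ 73.3398.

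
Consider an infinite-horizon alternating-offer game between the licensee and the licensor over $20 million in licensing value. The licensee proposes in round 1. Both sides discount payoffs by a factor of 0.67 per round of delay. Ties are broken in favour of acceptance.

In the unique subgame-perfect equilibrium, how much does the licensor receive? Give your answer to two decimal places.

8.02

In a stationary SPE each proposer offers the other exactly their discounted continuation value.
If the licensee keeps x when proposing and the licensor keeps y when proposing, then x = 20 − 0.67y and y = 20 − 0.67x.
Solving: x = 20(1 − 0.67) / (1 − 0.67·0.67) = 6.6 / 0.5511 ≈ 11.9760.
The licensor gets 20 − 11.9760 ≈ 8.0240.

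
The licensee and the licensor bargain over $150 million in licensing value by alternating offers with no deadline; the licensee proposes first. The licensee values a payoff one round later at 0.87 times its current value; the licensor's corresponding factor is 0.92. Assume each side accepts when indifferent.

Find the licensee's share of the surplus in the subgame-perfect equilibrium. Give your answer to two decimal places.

In a stationary SPE each proposer offers the other exactly their discounted continuation value.
If the licensee keeps x when proposing and the licensor keeps y when proposing, then x = 150 − 0.92y and y = 150 − 0.87x.
Solving: x = 150(1 − 0.92) / (1 − 0.87·0.92) = 12 / 0.1996 ≈ 60.1202.
The licensor gets 150 − 60.1202 ≈ 89.8798.

60.12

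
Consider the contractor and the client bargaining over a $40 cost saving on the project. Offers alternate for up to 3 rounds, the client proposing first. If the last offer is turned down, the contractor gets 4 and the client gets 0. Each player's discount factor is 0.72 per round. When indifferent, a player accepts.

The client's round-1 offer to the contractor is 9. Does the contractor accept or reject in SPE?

Round 3 (the client proposes): the contractor gets 4 if talks fail, so the client offers 4 and keeps 36.
Round 2 (the contractor proposes): the client can get 36 next round, worth 0.72 × 36 = 25.92 now. The contractor offers 25.92 and keeps 40 − 25.92 = 14.08.
So by rejecting in round 1, the contractor gets 14.08 next round, worth 0.72 × 14.08 = 10.1376 now.
Offer 9 < 10.1376, so the contractor rejects.

Reject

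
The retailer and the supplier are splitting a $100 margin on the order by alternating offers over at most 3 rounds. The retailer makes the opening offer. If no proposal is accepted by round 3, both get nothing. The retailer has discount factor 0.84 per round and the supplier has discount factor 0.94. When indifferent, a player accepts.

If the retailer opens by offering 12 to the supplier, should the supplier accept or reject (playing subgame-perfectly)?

Round 3 (the retailer proposes): rejection yields 0 for the supplier; the retailer offers 0 and keeps 100.
Round 2 (the supplier proposes): the retailer can get 100 next round, worth 0.84 × 100 = 84 now. The supplier offers 84 and keeps 100 − 84 = 16.
So by rejecting in round 1, the supplier gets 16 next round, worth 0.94 × 16 = 15.04 now.
Offer 12 < 15.04, so the supplier rejects.

Reject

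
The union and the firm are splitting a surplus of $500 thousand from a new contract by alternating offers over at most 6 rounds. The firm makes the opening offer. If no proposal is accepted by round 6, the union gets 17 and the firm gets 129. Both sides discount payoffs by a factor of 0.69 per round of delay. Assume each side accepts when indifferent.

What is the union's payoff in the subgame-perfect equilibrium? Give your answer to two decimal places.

215.89

Solve by backward induction from round 6.
Round 6 (the union proposes): the firm gets 129 if talks fail, so the union offers 129 and keeps 371.
Round 5 (the firm proposes): the union can get 371 next round, worth 0.69 × 371 = 255.99 now; the firm offers that and keeps 244.01.
Round 4 (the union proposes): the firm can get 244.01 next round, worth 0.69 × 244.01 = 168.3669 now. The union offers 168.3669 and keeps 500 − 168.3669 = 331.6331.
Round 3 (the firm proposes): the union can get 331.6331 next round, worth 0.69 × 331.6331 = 228.826839 now; the firm offers that and keeps 271.173161.
Round 2 (the union proposes): the firm can get 271.173161 next round, worth 0.69 × 271.173161 = 187.10948109 now, so the union offers 187.10948109, keeping 312.89051891.
Round 1 (the firm proposes): the union can get 312.89051891 next round, worth 0.69 × 312.89051891 = 215.8944580479 now. The firm offers 215.8944580479 and keeps 500 − 215.8944580479 = 284.1055419521.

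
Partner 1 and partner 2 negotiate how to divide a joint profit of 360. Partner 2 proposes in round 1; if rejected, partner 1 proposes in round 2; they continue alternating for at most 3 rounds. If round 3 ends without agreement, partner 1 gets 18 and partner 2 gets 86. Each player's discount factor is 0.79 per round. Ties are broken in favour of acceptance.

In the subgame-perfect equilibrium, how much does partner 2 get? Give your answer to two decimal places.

289.04

Round 3 (partner 2 proposes): partner 1 gets 18 if talks fail, so partner 2 offers 18 and keeps 342.
Round 2 (partner 1 proposes): partner 2 can get 342 next round, worth 0.79 × 342 = 270.18 now; partner 1 offers that and keeps 89.82.
Round 1 (partner 2 proposes): partner 1 can get 89.82 next round, worth 0.79 × 89.82 = 70.9578 now. Partner 2 offers 70.9578 and keeps 360 − 70.9578 = 289.0422.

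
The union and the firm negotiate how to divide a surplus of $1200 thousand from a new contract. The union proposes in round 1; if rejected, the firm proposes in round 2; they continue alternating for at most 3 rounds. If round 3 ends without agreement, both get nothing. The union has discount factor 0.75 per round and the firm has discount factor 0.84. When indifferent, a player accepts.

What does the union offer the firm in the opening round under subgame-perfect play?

252

Work backward from the last round.
Round 3 (the union proposes): rejection yields 0 for the firm; the union offers 0 and keeps 1200.
Round 2 (the firm proposes): the union can get 1200 next round, worth 0.75 × 1200 = 900 now; the firm offers that and keeps 300.
Round 1 (the union proposes): the firm can get 300 next round, worth 0.84 × 300 = 252 now. The union offers 252 and keeps 1200 − 252 = 948.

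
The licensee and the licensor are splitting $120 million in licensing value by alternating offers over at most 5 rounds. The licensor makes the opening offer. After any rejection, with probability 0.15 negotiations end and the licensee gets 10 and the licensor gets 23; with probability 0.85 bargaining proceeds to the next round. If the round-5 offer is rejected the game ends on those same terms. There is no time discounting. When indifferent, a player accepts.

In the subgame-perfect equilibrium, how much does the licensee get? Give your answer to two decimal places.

By backward induction:
Round 5 (the licensor proposes): the licensee gets 10 if talks fail, so the licensor offers 10 and keeps 110.
Round 4 (the licensee proposes): rejecting gives the licensor an expected 0.85 × 110 + 0.15 × 23 = 96.95. The licensee offers 96.95 and keeps 120 − 96.95 = 23.05.
Round 3 (the licensor proposes): rejecting gives the licensee an expected 0.85 × 23.05 + 0.15 × 10 = 21.0925, so the licensor offers 21.0925, keeping 98.9075.
Round 2 (the licensee proposes): rejecting gives the licensor an expected 0.85 × 98.9075 + 0.15 × 23 = 87.521375. The licensee offers 87.521375 and keeps 120 − 87.521375 = 32.478625.
Round 1 (the licensor proposes): rejecting gives the licensee an expected 0.85 × 32.478625 + 0.15 × 10 = 29.10683125. The licensor offers 29.10683125 and keeps 120 − 29.10683125 = 90.89316875.

29.11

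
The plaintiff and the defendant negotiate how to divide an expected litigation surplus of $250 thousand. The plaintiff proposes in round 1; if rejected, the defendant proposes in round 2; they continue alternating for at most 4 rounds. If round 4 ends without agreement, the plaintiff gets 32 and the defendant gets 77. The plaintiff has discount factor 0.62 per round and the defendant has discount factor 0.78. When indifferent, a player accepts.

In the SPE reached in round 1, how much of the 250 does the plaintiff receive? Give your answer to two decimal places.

93.67

Round 4 (the defendant proposes): the plaintiff gets 32 if talks fail, so the defendant offers 32 and keeps 218.
Round 3 (the plaintiff proposes): the defendant can get 218 next round, worth 0.78 × 218 = 170.04 now; the plaintiff offers that and keeps 79.96.
Round 2 (the defendant proposes): the plaintiff can get 79.96 next round, worth 0.62 × 79.96 = 49.5752 now, so the defendant offers 49.5752, keeping 200.4248.
Round 1 (the plaintiff proposes): the defendant can get 200.4248 next round, worth 0.78 × 200.4248 = 156.331344 now, so the plaintiff offers 156.331344, keeping 93.668656.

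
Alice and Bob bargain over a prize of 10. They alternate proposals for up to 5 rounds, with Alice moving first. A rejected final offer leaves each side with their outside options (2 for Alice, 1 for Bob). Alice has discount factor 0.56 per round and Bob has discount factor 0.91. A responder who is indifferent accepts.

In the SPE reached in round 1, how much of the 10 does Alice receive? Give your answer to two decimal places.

Work backward from the last round.
Round 5 (Alice proposes): Bob gets 1 if talks fail, so Alice offers 1 and keeps 9.
Round 4 (Bob proposes): Alice can get 9 next round, worth 0.56 × 9 = 5.04 now, so Bob offers 5.04, keeping 4.96.
Round 3 (Alice proposes): Bob can get 4.96 next round, worth 0.91 × 4.96 = 4.5136 now. Alice offers 4.5136 and keeps 10 − 4.5136 = 5.4864.
Round 2 (Bob proposes): Alice can get 5.4864 next round, worth 0.56 × 5.4864 = 3.072384 now; Bob offers that and keeps 6.927616.
Round 1 (Alice proposes): Bob can get 6.927616 next round, worth 0.91 × 6.927616 = 6.30413056 now, so Alice offers 6.30413056, keeping 3.69586944.

3.70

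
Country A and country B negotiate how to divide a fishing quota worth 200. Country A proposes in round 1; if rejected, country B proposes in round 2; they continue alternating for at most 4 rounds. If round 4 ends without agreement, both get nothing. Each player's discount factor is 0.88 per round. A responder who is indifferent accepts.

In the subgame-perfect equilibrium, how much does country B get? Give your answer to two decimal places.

157.41

Round 4 (country B proposes): country A will accept anything ≥ 0, so country B offers 0 and keeps 200.
Round 3 (country A proposes): country B can get 200 next round, worth 0.88 × 200 = 176 now. Country A offers 176 and keeps 200 − 176 = 24.
Round 2 (country B proposes): country A can get 24 next round, worth 0.88 × 24 = 21.12 now; country B offers that and keeps 178.88.
Round 1 (country A proposes): country B can get 178.88 next round, worth 0.88 × 178.88 = 157.4144 now, so country A offers 157.4144, keeping 42.5856.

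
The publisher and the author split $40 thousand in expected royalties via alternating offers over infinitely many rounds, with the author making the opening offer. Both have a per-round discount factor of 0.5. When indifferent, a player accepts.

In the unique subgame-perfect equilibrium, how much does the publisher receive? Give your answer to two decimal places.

When the author proposes, the publisher accepts any offer worth at least 0.5 times what the publisher would get by proposing next round; and vice versa.
This gives x = 40 − 0.5y and y = 40 − 0.5x, where x and y are each side's share when it proposes.
Hence (1 − 0.5·0.5)x = 40(1 − 0.5), i.e. 0.75·x = 20.
x ≈ 26.6667; the publisher's share is 40 − x ≈ 13.3333.

13.33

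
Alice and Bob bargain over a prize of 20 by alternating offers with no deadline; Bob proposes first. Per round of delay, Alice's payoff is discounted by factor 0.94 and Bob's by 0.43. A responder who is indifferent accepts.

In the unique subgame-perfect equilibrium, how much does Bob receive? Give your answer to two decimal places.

Let x be Bob's share when Bob proposes and y be Alice's share when Alice proposes.
Alice accepts iff offered ≥ 0.94·y, so x = 20 − 0.94y. Symmetrically y = 20 − 0.43x.
Substituting: x = 20 − 0.94(20 − 0.43x), giving x(1 − 0.43·0.94) = 20(1 − 0.94).
So x = 20 × 0.06 / 0.5958 ≈ 2.0141, and Alice receives 20 − x ≈ 17.9859.

2.01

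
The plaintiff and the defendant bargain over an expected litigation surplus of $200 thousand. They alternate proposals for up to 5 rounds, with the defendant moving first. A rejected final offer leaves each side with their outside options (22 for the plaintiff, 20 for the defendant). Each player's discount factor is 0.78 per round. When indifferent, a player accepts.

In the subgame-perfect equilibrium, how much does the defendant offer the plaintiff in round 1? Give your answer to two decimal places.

63.34

Solve by backward induction from round 5.
Round 5 (the defendant proposes): the plaintiff gets 22 if talks fail, so the defendant offers 22 and keeps 178.
Round 4 (the plaintiff proposes): the defendant can get 178 next round, worth 0.78 × 178 = 138.84 now. The plaintiff offers 138.84 and keeps 200 − 138.84 = 61.16.
Round 3 (the defendant proposes): the plaintiff can get 61.16 next round, worth 0.78 × 61.16 = 47.7048 now. The defendant offers 47.7048 and keeps 200 − 47.7048 = 152.2952.
Round 2 (the plaintiff proposes): the defendant can get 152.2952 next round, worth 0.78 × 152.2952 = 118.790256 now. The plaintiff offers 118.790256 and keeps 200 − 118.790256 = 81.209744.
Round 1 (the defendant proposes): the plaintiff can get 81.209744 next round, worth 0.78 × 81.209744 = 63.34360032 now; the defendant offers that and keeps 136.65639968.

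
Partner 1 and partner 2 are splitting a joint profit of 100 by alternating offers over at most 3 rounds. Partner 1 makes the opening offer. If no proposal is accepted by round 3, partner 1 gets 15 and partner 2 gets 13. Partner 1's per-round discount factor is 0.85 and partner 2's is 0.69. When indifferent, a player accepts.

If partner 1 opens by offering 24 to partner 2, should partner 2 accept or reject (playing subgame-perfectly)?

Accept

Work out partner 2's continuation value if the offer is rejected.
Round 3 (partner 1 proposes): partner 2 gets 13 if talks fail, so partner 1 offers 13 and keeps 87.
Round 2 (partner 2 proposes): partner 1 can get 87 next round, worth 0.85 × 87 = 73.95 now. Partner 2 offers 73.95 and keeps 100 − 73.95 = 26.05.
So by rejecting in round 1, partner 2 gets 26.05 next round, worth 0.69 × 26.05 = 17.9745 now.
Offer 24 ≥ 17.9745, so partner 2 accepts.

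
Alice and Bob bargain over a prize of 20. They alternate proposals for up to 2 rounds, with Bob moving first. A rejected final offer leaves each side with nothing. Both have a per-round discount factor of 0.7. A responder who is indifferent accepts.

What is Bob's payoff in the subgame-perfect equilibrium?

Solve by backward induction from round 2.
Round 2 (Alice proposes): Bob will accept anything ≥ 0, so Alice offers 0 and keeps 20.
Round 1 (Bob proposes): Alice can get 20 next round, worth 0.7 × 20 = 14 now. Bob offers 14 and keeps 20 − 14 = 6.

6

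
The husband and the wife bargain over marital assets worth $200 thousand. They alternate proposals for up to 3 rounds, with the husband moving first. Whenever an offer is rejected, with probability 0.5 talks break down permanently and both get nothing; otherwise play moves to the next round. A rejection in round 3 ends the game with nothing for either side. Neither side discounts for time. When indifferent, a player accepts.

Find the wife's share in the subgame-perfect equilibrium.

50

Round 3 (the husband proposes): rejection yields 0 for the wife; the husband offers 0 and keeps 200.
Round 2 (the wife proposes): rejecting gives the husband an expected 0.5 × 200 = 100, so the wife offers 100, keeping 100.
Round 1 (the husband proposes): rejecting gives the wife an expected 0.5 × 100 = 50; the husband offers that and keeps 150.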